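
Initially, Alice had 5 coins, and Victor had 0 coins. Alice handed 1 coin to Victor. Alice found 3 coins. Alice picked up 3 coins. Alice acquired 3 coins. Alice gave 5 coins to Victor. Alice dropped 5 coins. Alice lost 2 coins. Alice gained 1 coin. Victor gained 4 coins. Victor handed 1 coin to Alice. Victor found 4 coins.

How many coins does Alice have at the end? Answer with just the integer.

Tracking counts step by step:
Start: Alice=5, Victor=0
Event 1 (Alice -> Victor, 1): Alice: 5 -> 4, Victor: 0 -> 1. State: Alice=4, Victor=1
Event 2 (Alice +3): Alice: 4 -> 7. State: Alice=7, Victor=1
Event 3 (Alice +3): Alice: 7 -> 10. State: Alice=10, Victor=1
Event 4 (Alice +3): Alice: 10 -> 13. State: Alice=13, Victor=1
Event 5 (Alice -> Victor, 5): Alice: 13 -> 8, Victor: 1 -> 6. State: Alice=8, Victor=6
Event 6 (Alice -5): Alice: 8 -> 3. State: Alice=3, Victor=6
Event 7 (Alice -2): Alice: 3 -> 1. State: Alice=1, Victor=6
Event 8 (Alice +1): Alice: 1 -> 2. State: Alice=2, Victor=6
Event 9 (Victor +4): Victor: 6 -> 10. State: Alice=2, Victor=10
Event 10 (Victor -> Alice, 1): Victor: 10 -> 9, Alice: 2 -> 3. State: Alice=3, Victor=9
Event 11 (Victor +4): Victor: 9 -> 13. State: Alice=3, Victor=13

Alice's final count: 3

Answer: 3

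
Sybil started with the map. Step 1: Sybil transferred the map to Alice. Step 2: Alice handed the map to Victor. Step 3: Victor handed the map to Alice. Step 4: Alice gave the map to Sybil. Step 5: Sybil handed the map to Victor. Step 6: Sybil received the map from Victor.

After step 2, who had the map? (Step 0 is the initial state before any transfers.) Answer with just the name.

Answer: Victor

Derivation:
Tracking the map holder through step 2:
After step 0 (start): Sybil
After step 1: Alice
After step 2: Victor

At step 2, the holder is Victor.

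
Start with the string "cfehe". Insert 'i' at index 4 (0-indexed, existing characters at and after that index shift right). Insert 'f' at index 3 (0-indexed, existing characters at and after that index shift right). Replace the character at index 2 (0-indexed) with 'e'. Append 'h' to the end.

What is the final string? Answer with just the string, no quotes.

Answer: cfefhieh

Derivation:
Applying each edit step by step:
Start: "cfehe"
Op 1 (insert 'i' at idx 4): "cfehe" -> "cfehie"
Op 2 (insert 'f' at idx 3): "cfehie" -> "cfefhie"
Op 3 (replace idx 2: 'e' -> 'e'): "cfefhie" -> "cfefhie"
Op 4 (append 'h'): "cfefhie" -> "cfefhieh"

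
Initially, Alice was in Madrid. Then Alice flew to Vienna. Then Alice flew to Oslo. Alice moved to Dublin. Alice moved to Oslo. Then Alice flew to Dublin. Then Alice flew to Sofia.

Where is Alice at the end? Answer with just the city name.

Answer: Sofia

Derivation:
Tracking Alice's location:
Start: Alice is in Madrid.
After move 1: Madrid -> Vienna. Alice is in Vienna.
After move 2: Vienna -> Oslo. Alice is in Oslo.
After move 3: Oslo -> Dublin. Alice is in Dublin.
After move 4: Dublin -> Oslo. Alice is in Oslo.
After move 5: Oslo -> Dublin. Alice is in Dublin.
After move 6: Dublin -> Sofia. Alice is in Sofia.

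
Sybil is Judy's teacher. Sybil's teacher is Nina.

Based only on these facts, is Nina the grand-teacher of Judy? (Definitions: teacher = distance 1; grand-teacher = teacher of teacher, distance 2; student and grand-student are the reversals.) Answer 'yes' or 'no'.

Reconstructing the teacher chain from the given facts:
  Nina -> Sybil -> Judy
(each arrow means 'teacher of the next')
Positions in the chain (0 = top):
  position of Nina: 0
  position of Sybil: 1
  position of Judy: 2

Nina is at position 0, Judy is at position 2; signed distance (j - i) = 2.
'grand-teacher' requires j - i = 2. Actual distance is 2, so the relation HOLDS.

Answer: yes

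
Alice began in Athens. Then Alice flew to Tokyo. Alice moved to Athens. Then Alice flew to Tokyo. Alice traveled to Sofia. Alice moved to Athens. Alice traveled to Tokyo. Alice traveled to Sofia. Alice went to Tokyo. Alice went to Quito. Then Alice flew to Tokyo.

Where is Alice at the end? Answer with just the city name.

Answer: Tokyo

Derivation:
Tracking Alice's location:
Start: Alice is in Athens.
After move 1: Athens -> Tokyo. Alice is in Tokyo.
After move 2: Tokyo -> Athens. Alice is in Athens.
After move 3: Athens -> Tokyo. Alice is in Tokyo.
After move 4: Tokyo -> Sofia. Alice is in Sofia.
After move 5: Sofia -> Athens. Alice is in Athens.
After move 6: Athens -> Tokyo. Alice is in Tokyo.
After move 7: Tokyo -> Sofia. Alice is in Sofia.
After move 8: Sofia -> Tokyo. Alice is in Tokyo.
After move 9: Tokyo -> Quito. Alice is in Quito.
After move 10: Quito -> Tokyo. Alice is in Tokyo.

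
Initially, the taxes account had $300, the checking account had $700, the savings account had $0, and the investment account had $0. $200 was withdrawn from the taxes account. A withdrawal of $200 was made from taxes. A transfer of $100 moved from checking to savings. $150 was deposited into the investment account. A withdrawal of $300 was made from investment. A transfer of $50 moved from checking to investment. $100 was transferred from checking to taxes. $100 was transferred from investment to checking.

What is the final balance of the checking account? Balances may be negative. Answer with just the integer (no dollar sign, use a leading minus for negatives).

Answer: 550

Derivation:
Tracking account balances step by step:
Start: taxes=300, checking=700, savings=0, investment=0
Event 1 (withdraw 200 from taxes): taxes: 300 - 200 = 100. Balances: taxes=100, checking=700, savings=0, investment=0
Event 2 (withdraw 200 from taxes): taxes: 100 - 200 = -100. Balances: taxes=-100, checking=700, savings=0, investment=0
Event 3 (transfer 100 checking -> savings): checking: 700 - 100 = 600, savings: 0 + 100 = 100. Balances: taxes=-100, checking=600, savings=100, investment=0
Event 4 (deposit 150 to investment): investment: 0 + 150 = 150. Balances: taxes=-100, checking=600, savings=100, investment=150
Event 5 (withdraw 300 from investment): investment: 150 - 300 = -150. Balances: taxes=-100, checking=600, savings=100, investment=-150
Event 6 (transfer 50 checking -> investment): checking: 600 - 50 = 550, investment: -150 + 50 = -100. Balances: taxes=-100, checking=550, savings=100, investment=-100
Event 7 (transfer 100 checking -> taxes): checking: 550 - 100 = 450, taxes: -100 + 100 = 0. Balances: taxes=0, checking=450, savings=100, investment=-100
Event 8 (transfer 100 investment -> checking): investment: -100 - 100 = -200, checking: 450 + 100 = 550. Balances: taxes=0, checking=550, savings=100, investment=-200

Final balance of checking: 550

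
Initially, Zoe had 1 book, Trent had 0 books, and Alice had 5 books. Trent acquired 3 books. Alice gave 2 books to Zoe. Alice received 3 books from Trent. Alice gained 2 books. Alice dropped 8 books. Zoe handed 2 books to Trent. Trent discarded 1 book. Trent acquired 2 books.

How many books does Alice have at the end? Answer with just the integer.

Answer: 0

Derivation:
Tracking counts step by step:
Start: Zoe=1, Trent=0, Alice=5
Event 1 (Trent +3): Trent: 0 -> 3. State: Zoe=1, Trent=3, Alice=5
Event 2 (Alice -> Zoe, 2): Alice: 5 -> 3, Zoe: 1 -> 3. State: Zoe=3, Trent=3, Alice=3
Event 3 (Trent -> Alice, 3): Trent: 3 -> 0, Alice: 3 -> 6. State: Zoe=3, Trent=0, Alice=6
Event 4 (Alice +2): Alice: 6 -> 8. State: Zoe=3, Trent=0, Alice=8
Event 5 (Alice -8): Alice: 8 -> 0. State: Zoe=3, Trent=0, Alice=0
Event 6 (Zoe -> Trent, 2): Zoe: 3 -> 1, Trent: 0 -> 2. State: Zoe=1, Trent=2, Alice=0
Event 7 (Trent -1): Trent: 2 -> 1. State: Zoe=1, Trent=1, Alice=0
Event 8 (Trent +2): Trent: 1 -> 3. State: Zoe=1, Trent=3, Alice=0

Alice's final count: 0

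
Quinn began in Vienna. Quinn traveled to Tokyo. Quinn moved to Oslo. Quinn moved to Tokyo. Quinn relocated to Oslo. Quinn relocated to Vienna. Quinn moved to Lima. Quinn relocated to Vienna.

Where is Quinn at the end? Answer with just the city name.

Answer: Vienna

Derivation:
Tracking Quinn's location:
Start: Quinn is in Vienna.
After move 1: Vienna -> Tokyo. Quinn is in Tokyo.
After move 2: Tokyo -> Oslo. Quinn is in Oslo.
After move 3: Oslo -> Tokyo. Quinn is in Tokyo.
After move 4: Tokyo -> Oslo. Quinn is in Oslo.
After move 5: Oslo -> Vienna. Quinn is in Vienna.
After move 6: Vienna -> Lima. Quinn is in Lima.
After move 7: Lima -> Vienna. Quinn is in Vienna.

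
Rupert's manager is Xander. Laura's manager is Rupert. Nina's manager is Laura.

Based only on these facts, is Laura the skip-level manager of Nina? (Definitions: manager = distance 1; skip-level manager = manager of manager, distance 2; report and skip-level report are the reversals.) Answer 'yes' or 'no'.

Answer: no

Derivation:
Reconstructing the manager chain from the given facts:
  Xander -> Rupert -> Laura -> Nina
(each arrow means 'manager of the next')
Positions in the chain (0 = top):
  position of Xander: 0
  position of Rupert: 1
  position of Laura: 2
  position of Nina: 3

Laura is at position 2, Nina is at position 3; signed distance (j - i) = 1.
'skip-level manager' requires j - i = 2. Actual distance is 1, so the relation does NOT hold.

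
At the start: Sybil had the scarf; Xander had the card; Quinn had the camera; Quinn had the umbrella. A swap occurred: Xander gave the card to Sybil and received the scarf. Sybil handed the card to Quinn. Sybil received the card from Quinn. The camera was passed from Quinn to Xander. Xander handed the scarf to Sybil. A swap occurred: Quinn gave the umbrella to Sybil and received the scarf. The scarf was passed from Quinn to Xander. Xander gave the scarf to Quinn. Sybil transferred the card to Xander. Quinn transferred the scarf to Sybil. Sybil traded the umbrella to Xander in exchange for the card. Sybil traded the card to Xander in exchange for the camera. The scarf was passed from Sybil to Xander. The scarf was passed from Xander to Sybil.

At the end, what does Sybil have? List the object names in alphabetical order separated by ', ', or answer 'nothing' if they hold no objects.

Tracking all object holders:
Start: scarf:Sybil, card:Xander, camera:Quinn, umbrella:Quinn
Event 1 (swap card<->scarf: now card:Sybil, scarf:Xander). State: scarf:Xander, card:Sybil, camera:Quinn, umbrella:Quinn
Event 2 (give card: Sybil -> Quinn). State: scarf:Xander, card:Quinn, camera:Quinn, umbrella:Quinn
Event 3 (give card: Quinn -> Sybil). State: scarf:Xander, card:Sybil, camera:Quinn, umbrella:Quinn
Event 4 (give camera: Quinn -> Xander). State: scarf:Xander, card:Sybil, camera:Xander, umbrella:Quinn
Event 5 (give scarf: Xander -> Sybil). State: scarf:Sybil, card:Sybil, camera:Xander, umbrella:Quinn
Event 6 (swap umbrella<->scarf: now umbrella:Sybil, scarf:Quinn). State: scarf:Quinn, card:Sybil, camera:Xander, umbrella:Sybil
Event 7 (give scarf: Quinn -> Xander). State: scarf:Xander, card:Sybil, camera:Xander, umbrella:Sybil
Event 8 (give scarf: Xander -> Quinn). State: scarf:Quinn, card:Sybil, camera:Xander, umbrella:Sybil
Event 9 (give card: Sybil -> Xander). State: scarf:Quinn, card:Xander, camera:Xander, umbrella:Sybil
Event 10 (give scarf: Quinn -> Sybil). State: scarf:Sybil, card:Xander, camera:Xander, umbrella:Sybil
Event 11 (swap umbrella<->card: now umbrella:Xander, card:Sybil). State: scarf:Sybil, card:Sybil, camera:Xander, umbrella:Xander
Event 12 (swap card<->camera: now card:Xander, camera:Sybil). State: scarf:Sybil, card:Xander, camera:Sybil, umbrella:Xander
Event 13 (give scarf: Sybil -> Xander). State: scarf:Xander, card:Xander, camera:Sybil, umbrella:Xander
Event 14 (give scarf: Xander -> Sybil). State: scarf:Sybil, card:Xander, camera:Sybil, umbrella:Xander

Final state: scarf:Sybil, card:Xander, camera:Sybil, umbrella:Xander
Sybil holds: camera, scarf.

Answer: camera, scarf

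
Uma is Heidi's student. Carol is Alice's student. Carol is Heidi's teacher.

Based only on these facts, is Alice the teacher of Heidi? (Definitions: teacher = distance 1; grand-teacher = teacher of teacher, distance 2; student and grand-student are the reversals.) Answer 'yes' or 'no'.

Reconstructing the teacher chain from the given facts:
  Alice -> Carol -> Heidi -> Uma
(each arrow means 'teacher of the next')
Positions in the chain (0 = top):
  position of Alice: 0
  position of Carol: 1
  position of Heidi: 2
  position of Uma: 3

Alice is at position 0, Heidi is at position 2; signed distance (j - i) = 2.
'teacher' requires j - i = 1. Actual distance is 2, so the relation does NOT hold.

Answer: no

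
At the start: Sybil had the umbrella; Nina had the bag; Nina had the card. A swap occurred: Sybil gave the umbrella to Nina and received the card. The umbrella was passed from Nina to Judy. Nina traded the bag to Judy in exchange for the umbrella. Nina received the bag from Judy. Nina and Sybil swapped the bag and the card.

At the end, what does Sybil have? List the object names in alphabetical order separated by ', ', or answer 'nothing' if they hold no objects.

Answer: bag

Derivation:
Tracking all object holders:
Start: umbrella:Sybil, bag:Nina, card:Nina
Event 1 (swap umbrella<->card: now umbrella:Nina, card:Sybil). State: umbrella:Nina, bag:Nina, card:Sybil
Event 2 (give umbrella: Nina -> Judy). State: umbrella:Judy, bag:Nina, card:Sybil
Event 3 (swap bag<->umbrella: now bag:Judy, umbrella:Nina). State: umbrella:Nina, bag:Judy, card:Sybil
Event 4 (give bag: Judy -> Nina). State: umbrella:Nina, bag:Nina, card:Sybil
Event 5 (swap bag<->card: now bag:Sybil, card:Nina). State: umbrella:Nina, bag:Sybil, card:Nina

Final state: umbrella:Nina, bag:Sybil, card:Nina
Sybil holds: bag.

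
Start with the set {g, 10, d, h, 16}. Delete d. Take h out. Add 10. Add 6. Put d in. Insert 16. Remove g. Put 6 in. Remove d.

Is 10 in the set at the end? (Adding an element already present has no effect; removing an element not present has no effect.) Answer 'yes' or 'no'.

Answer: yes

Derivation:
Tracking the set through each operation:
Start: {10, 16, d, g, h}
Event 1 (remove d): removed. Set: {10, 16, g, h}
Event 2 (remove h): removed. Set: {10, 16, g}
Event 3 (add 10): already present, no change. Set: {10, 16, g}
Event 4 (add 6): added. Set: {10, 16, 6, g}
Event 5 (add d): added. Set: {10, 16, 6, d, g}
Event 6 (add 16): already present, no change. Set: {10, 16, 6, d, g}
Event 7 (remove g): removed. Set: {10, 16, 6, d}
Event 8 (add 6): already present, no change. Set: {10, 16, 6, d}
Event 9 (remove d): removed. Set: {10, 16, 6}

Final set: {10, 16, 6} (size 3)
10 is in the final set.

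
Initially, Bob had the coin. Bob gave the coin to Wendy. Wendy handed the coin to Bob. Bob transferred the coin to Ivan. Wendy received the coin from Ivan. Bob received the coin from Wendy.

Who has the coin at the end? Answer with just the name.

Answer: Bob

Derivation:
Tracking the coin through each event:
Start: Bob has the coin.
After event 1: Wendy has the coin.
After event 2: Bob has the coin.
After event 3: Ivan has the coin.
After event 4: Wendy has the coin.
After event 5: Bob has the coin.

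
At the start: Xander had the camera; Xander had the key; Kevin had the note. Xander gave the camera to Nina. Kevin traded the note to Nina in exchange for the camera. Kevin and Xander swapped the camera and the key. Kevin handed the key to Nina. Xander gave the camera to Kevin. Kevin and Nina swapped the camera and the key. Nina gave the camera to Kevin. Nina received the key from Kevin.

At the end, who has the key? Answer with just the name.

Tracking all object holders:
Start: camera:Xander, key:Xander, note:Kevin
Event 1 (give camera: Xander -> Nina). State: camera:Nina, key:Xander, note:Kevin
Event 2 (swap note<->camera: now note:Nina, camera:Kevin). State: camera:Kevin, key:Xander, note:Nina
Event 3 (swap camera<->key: now camera:Xander, key:Kevin). State: camera:Xander, key:Kevin, note:Nina
Event 4 (give key: Kevin -> Nina). State: camera:Xander, key:Nina, note:Nina
Event 5 (give camera: Xander -> Kevin). State: camera:Kevin, key:Nina, note:Nina
Event 6 (swap camera<->key: now camera:Nina, key:Kevin). State: camera:Nina, key:Kevin, note:Nina
Event 7 (give camera: Nina -> Kevin). State: camera:Kevin, key:Kevin, note:Nina
Event 8 (give key: Kevin -> Nina). State: camera:Kevin, key:Nina, note:Nina

Final state: camera:Kevin, key:Nina, note:Nina
The key is held by Nina.

Answer: Nina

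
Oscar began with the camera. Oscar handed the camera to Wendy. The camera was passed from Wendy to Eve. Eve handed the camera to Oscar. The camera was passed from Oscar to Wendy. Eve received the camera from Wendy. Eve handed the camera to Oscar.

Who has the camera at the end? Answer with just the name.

Answer: Oscar

Derivation:
Tracking the camera through each event:
Start: Oscar has the camera.
After event 1: Wendy has the camera.
After event 2: Eve has the camera.
After event 3: Oscar has the camera.
After event 4: Wendy has the camera.
After event 5: Eve has the camera.
After event 6: Oscar has the camera.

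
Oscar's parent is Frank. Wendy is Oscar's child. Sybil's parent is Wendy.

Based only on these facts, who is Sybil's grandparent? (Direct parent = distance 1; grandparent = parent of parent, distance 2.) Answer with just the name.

Reconstructing the parent chain from the given facts:
  Frank -> Oscar -> Wendy -> Sybil
(each arrow means 'parent of the next')
Positions in the chain (0 = top):
  position of Frank: 0
  position of Oscar: 1
  position of Wendy: 2
  position of Sybil: 3

Sybil is at position 3; the grandparent is 2 steps up the chain, i.e. position 1: Oscar.

Answer: Oscar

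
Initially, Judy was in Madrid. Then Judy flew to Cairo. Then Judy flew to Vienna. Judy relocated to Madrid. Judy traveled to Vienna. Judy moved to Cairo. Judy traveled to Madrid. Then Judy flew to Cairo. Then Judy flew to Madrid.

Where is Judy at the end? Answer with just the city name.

Tracking Judy's location:
Start: Judy is in Madrid.
After move 1: Madrid -> Cairo. Judy is in Cairo.
After move 2: Cairo -> Vienna. Judy is in Vienna.
After move 3: Vienna -> Madrid. Judy is in Madrid.
After move 4: Madrid -> Vienna. Judy is in Vienna.
After move 5: Vienna -> Cairo. Judy is in Cairo.
After move 6: Cairo -> Madrid. Judy is in Madrid.
After move 7: Madrid -> Cairo. Judy is in Cairo.
After move 8: Cairo -> Madrid. Judy is in Madrid.

Answer: Madrid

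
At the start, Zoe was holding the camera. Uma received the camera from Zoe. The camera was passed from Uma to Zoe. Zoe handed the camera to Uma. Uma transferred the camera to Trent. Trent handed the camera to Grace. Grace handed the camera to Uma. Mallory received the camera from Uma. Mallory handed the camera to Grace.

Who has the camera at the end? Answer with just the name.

Tracking the camera through each event:
Start: Zoe has the camera.
After event 1: Uma has the camera.
After event 2: Zoe has the camera.
After event 3: Uma has the camera.
After event 4: Trent has the camera.
After event 5: Grace has the camera.
After event 6: Uma has the camera.
After event 7: Mallory has the camera.
After event 8: Grace has the camera.

Answer: Grace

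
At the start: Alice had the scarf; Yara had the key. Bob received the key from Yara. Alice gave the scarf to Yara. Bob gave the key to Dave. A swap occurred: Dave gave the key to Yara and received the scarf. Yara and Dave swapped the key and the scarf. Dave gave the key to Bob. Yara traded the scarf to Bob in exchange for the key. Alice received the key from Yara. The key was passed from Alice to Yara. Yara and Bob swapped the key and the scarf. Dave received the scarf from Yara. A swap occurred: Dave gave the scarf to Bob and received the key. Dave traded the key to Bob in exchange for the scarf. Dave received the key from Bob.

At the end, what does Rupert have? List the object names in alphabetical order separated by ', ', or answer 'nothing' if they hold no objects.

Tracking all object holders:
Start: scarf:Alice, key:Yara
Event 1 (give key: Yara -> Bob). State: scarf:Alice, key:Bob
Event 2 (give scarf: Alice -> Yara). State: scarf:Yara, key:Bob
Event 3 (give key: Bob -> Dave). State: scarf:Yara, key:Dave
Event 4 (swap key<->scarf: now key:Yara, scarf:Dave). State: scarf:Dave, key:Yara
Event 5 (swap key<->scarf: now key:Dave, scarf:Yara). State: scarf:Yara, key:Dave
Event 6 (give key: Dave -> Bob). State: scarf:Yara, key:Bob
Event 7 (swap scarf<->key: now scarf:Bob, key:Yara). State: scarf:Bob, key:Yara
Event 8 (give key: Yara -> Alice). State: scarf:Bob, key:Alice
Event 9 (give key: Alice -> Yara). State: scarf:Bob, key:Yara
Event 10 (swap key<->scarf: now key:Bob, scarf:Yara). State: scarf:Yara, key:Bob
Event 11 (give scarf: Yara -> Dave). State: scarf:Dave, key:Bob
Event 12 (swap scarf<->key: now scarf:Bob, key:Dave). State: scarf:Bob, key:Dave
Event 13 (swap key<->scarf: now key:Bob, scarf:Dave). State: scarf:Dave, key:Bob
Event 14 (give key: Bob -> Dave). State: scarf:Dave, key:Dave

Final state: scarf:Dave, key:Dave
Rupert holds: (nothing).

Answer: nothing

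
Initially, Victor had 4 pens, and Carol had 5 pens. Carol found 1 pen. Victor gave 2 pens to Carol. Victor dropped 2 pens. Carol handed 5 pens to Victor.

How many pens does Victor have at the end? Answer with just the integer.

Tracking counts step by step:
Start: Victor=4, Carol=5
Event 1 (Carol +1): Carol: 5 -> 6. State: Victor=4, Carol=6
Event 2 (Victor -> Carol, 2): Victor: 4 -> 2, Carol: 6 -> 8. State: Victor=2, Carol=8
Event 3 (Victor -2): Victor: 2 -> 0. State: Victor=0, Carol=8
Event 4 (Carol -> Victor, 5): Carol: 8 -> 3, Victor: 0 -> 5. State: Victor=5, Carol=3

Victor's final count: 5

Answer: 5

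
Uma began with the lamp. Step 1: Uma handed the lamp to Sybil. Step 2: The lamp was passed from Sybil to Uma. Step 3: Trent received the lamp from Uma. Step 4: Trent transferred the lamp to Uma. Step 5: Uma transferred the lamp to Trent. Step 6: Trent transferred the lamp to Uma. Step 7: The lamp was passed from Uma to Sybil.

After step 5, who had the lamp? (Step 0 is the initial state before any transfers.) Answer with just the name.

Tracking the lamp holder through step 5:
After step 0 (start): Uma
After step 1: Sybil
After step 2: Uma
After step 3: Trent
After step 4: Uma
After step 5: Trent

At step 5, the holder is Trent.

Answer: Trent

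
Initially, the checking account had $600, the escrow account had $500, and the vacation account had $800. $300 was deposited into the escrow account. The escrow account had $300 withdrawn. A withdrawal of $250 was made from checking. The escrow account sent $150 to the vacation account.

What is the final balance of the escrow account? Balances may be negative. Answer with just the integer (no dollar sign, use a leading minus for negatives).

Answer: 350

Derivation:
Tracking account balances step by step:
Start: checking=600, escrow=500, vacation=800
Event 1 (deposit 300 to escrow): escrow: 500 + 300 = 800. Balances: checking=600, escrow=800, vacation=800
Event 2 (withdraw 300 from escrow): escrow: 800 - 300 = 500. Balances: checking=600, escrow=500, vacation=800
Event 3 (withdraw 250 from checking): checking: 600 - 250 = 350. Balances: checking=350, escrow=500, vacation=800
Event 4 (transfer 150 escrow -> vacation): escrow: 500 - 150 = 350, vacation: 800 + 150 = 950. Balances: checking=350, escrow=350, vacation=950

Final balance of escrow: 350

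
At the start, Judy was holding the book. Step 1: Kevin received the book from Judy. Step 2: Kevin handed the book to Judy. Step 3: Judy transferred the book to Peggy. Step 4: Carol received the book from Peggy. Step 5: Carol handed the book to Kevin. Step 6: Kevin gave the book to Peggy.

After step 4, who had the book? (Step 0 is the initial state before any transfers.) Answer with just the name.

Answer: Carol

Derivation:
Tracking the book holder through step 4:
After step 0 (start): Judy
After step 1: Kevin
After step 2: Judy
After step 3: Peggy
After step 4: Carol

At step 4, the holder is Carol.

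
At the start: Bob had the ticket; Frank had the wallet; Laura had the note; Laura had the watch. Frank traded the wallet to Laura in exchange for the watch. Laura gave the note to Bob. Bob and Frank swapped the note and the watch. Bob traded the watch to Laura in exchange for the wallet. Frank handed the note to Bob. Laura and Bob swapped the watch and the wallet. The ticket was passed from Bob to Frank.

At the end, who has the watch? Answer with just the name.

Tracking all object holders:
Start: ticket:Bob, wallet:Frank, note:Laura, watch:Laura
Event 1 (swap wallet<->watch: now wallet:Laura, watch:Frank). State: ticket:Bob, wallet:Laura, note:Laura, watch:Frank
Event 2 (give note: Laura -> Bob). State: ticket:Bob, wallet:Laura, note:Bob, watch:Frank
Event 3 (swap note<->watch: now note:Frank, watch:Bob). State: ticket:Bob, wallet:Laura, note:Frank, watch:Bob
Event 4 (swap watch<->wallet: now watch:Laura, wallet:Bob). State: ticket:Bob, wallet:Bob, note:Frank, watch:Laura
Event 5 (give note: Frank -> Bob). State: ticket:Bob, wallet:Bob, note:Bob, watch:Laura
Event 6 (swap watch<->wallet: now watch:Bob, wallet:Laura). State: ticket:Bob, wallet:Laura, note:Bob, watch:Bob
Event 7 (give ticket: Bob -> Frank). State: ticket:Frank, wallet:Laura, note:Bob, watch:Bob

Final state: ticket:Frank, wallet:Laura, note:Bob, watch:Bob
The watch is held by Bob.

Answer: Bob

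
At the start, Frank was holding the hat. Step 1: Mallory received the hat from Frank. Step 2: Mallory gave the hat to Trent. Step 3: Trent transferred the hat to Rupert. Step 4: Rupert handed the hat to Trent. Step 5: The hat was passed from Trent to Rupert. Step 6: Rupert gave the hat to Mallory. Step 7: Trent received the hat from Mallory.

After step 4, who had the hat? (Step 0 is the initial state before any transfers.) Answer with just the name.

Tracking the hat holder through step 4:
After step 0 (start): Frank
After step 1: Mallory
After step 2: Trent
After step 3: Rupert
After step 4: Trent

At step 4, the holder is Trent.

Answer: Trent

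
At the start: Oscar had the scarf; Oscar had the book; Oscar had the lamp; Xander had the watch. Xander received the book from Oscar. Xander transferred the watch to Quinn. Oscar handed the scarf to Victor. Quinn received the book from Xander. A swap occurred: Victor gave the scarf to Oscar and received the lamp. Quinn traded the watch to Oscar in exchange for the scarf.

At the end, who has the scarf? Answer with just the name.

Tracking all object holders:
Start: scarf:Oscar, book:Oscar, lamp:Oscar, watch:Xander
Event 1 (give book: Oscar -> Xander). State: scarf:Oscar, book:Xander, lamp:Oscar, watch:Xander
Event 2 (give watch: Xander -> Quinn). State: scarf:Oscar, book:Xander, lamp:Oscar, watch:Quinn
Event 3 (give scarf: Oscar -> Victor). State: scarf:Victor, book:Xander, lamp:Oscar, watch:Quinn
Event 4 (give book: Xander -> Quinn). State: scarf:Victor, book:Quinn, lamp:Oscar, watch:Quinn
Event 5 (swap scarf<->lamp: now scarf:Oscar, lamp:Victor). State: scarf:Oscar, book:Quinn, lamp:Victor, watch:Quinn
Event 6 (swap watch<->scarf: now watch:Oscar, scarf:Quinn). State: scarf:Quinn, book:Quinn, lamp:Victor, watch:Oscar

Final state: scarf:Quinn, book:Quinn, lamp:Victor, watch:Oscar
The scarf is held by Quinn.

Answer: Quinn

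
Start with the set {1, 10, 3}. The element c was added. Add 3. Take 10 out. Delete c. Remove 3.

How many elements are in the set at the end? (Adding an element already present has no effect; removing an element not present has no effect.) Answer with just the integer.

Answer: 1

Derivation:
Tracking the set through each operation:
Start: {1, 10, 3}
Event 1 (add c): added. Set: {1, 10, 3, c}
Event 2 (add 3): already present, no change. Set: {1, 10, 3, c}
Event 3 (remove 10): removed. Set: {1, 3, c}
Event 4 (remove c): removed. Set: {1, 3}
Event 5 (remove 3): removed. Set: {1}

Final set: {1} (size 1)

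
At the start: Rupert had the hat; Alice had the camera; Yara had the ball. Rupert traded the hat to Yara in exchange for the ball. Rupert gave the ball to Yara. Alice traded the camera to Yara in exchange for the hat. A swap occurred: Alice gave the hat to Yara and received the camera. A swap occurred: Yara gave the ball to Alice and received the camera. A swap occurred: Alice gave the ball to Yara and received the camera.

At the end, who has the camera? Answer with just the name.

Tracking all object holders:
Start: hat:Rupert, camera:Alice, ball:Yara
Event 1 (swap hat<->ball: now hat:Yara, ball:Rupert). State: hat:Yara, camera:Alice, ball:Rupert
Event 2 (give ball: Rupert -> Yara). State: hat:Yara, camera:Alice, ball:Yara
Event 3 (swap camera<->hat: now camera:Yara, hat:Alice). State: hat:Alice, camera:Yara, ball:Yara
Event 4 (swap hat<->camera: now hat:Yara, camera:Alice). State: hat:Yara, camera:Alice, ball:Yara
Event 5 (swap ball<->camera: now ball:Alice, camera:Yara). State: hat:Yara, camera:Yara, ball:Alice
Event 6 (swap ball<->camera: now ball:Yara, camera:Alice). State: hat:Yara, camera:Alice, ball:Yara

Final state: hat:Yara, camera:Alice, ball:Yara
The camera is held by Alice.

Answer: Alice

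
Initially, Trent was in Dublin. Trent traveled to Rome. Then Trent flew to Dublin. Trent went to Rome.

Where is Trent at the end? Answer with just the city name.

Answer: Rome

Derivation:
Tracking Trent's location:
Start: Trent is in Dublin.
After move 1: Dublin -> Rome. Trent is in Rome.
After move 2: Rome -> Dublin. Trent is in Dublin.
After move 3: Dublin -> Rome. Trent is in Rome.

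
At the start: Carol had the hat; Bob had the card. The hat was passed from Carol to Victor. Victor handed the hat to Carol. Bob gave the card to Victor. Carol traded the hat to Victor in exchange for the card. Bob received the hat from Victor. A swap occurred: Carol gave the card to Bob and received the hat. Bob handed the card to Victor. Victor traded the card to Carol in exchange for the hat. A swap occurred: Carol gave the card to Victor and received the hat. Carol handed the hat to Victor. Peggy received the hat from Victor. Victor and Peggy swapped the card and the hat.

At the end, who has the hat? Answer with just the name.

Answer: Victor

Derivation:
Tracking all object holders:
Start: hat:Carol, card:Bob
Event 1 (give hat: Carol -> Victor). State: hat:Victor, card:Bob
Event 2 (give hat: Victor -> Carol). State: hat:Carol, card:Bob
Event 3 (give card: Bob -> Victor). State: hat:Carol, card:Victor
Event 4 (swap hat<->card: now hat:Victor, card:Carol). State: hat:Victor, card:Carol
Event 5 (give hat: Victor -> Bob). State: hat:Bob, card:Carol
Event 6 (swap card<->hat: now card:Bob, hat:Carol). State: hat:Carol, card:Bob
Event 7 (give card: Bob -> Victor). State: hat:Carol, card:Victor
Event 8 (swap card<->hat: now card:Carol, hat:Victor). State: hat:Victor, card:Carol
Event 9 (swap card<->hat: now card:Victor, hat:Carol). State: hat:Carol, card:Victor
Event 10 (give hat: Carol -> Victor). State: hat:Victor, card:Victor
Event 11 (give hat: Victor -> Peggy). State: hat:Peggy, card:Victor
Event 12 (swap card<->hat: now card:Peggy, hat:Victor). State: hat:Victor, card:Peggy

Final state: hat:Victor, card:Peggy
The hat is held by Victor.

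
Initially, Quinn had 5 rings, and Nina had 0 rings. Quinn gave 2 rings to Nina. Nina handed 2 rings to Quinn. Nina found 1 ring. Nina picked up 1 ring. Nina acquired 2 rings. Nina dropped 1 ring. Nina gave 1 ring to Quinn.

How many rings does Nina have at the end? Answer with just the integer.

Answer: 2

Derivation:
Tracking counts step by step:
Start: Quinn=5, Nina=0
Event 1 (Quinn -> Nina, 2): Quinn: 5 -> 3, Nina: 0 -> 2. State: Quinn=3, Nina=2
Event 2 (Nina -> Quinn, 2): Nina: 2 -> 0, Quinn: 3 -> 5. State: Quinn=5, Nina=0
Event 3 (Nina +1): Nina: 0 -> 1. State: Quinn=5, Nina=1
Event 4 (Nina +1): Nina: 1 -> 2. State: Quinn=5, Nina=2
Event 5 (Nina +2): Nina: 2 -> 4. State: Quinn=5, Nina=4
Event 6 (Nina -1): Nina: 4 -> 3. State: Quinn=5, Nina=3
Event 7 (Nina -> Quinn, 1): Nina: 3 -> 2, Quinn: 5 -> 6. State: Quinn=6, Nina=2

Nina's final count: 2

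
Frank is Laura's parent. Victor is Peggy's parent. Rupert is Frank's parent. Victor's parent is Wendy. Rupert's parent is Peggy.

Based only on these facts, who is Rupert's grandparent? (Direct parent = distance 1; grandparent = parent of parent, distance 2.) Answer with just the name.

Answer: Victor

Derivation:
Reconstructing the parent chain from the given facts:
  Wendy -> Victor -> Peggy -> Rupert -> Frank -> Laura
(each arrow means 'parent of the next')
Positions in the chain (0 = top):
  position of Wendy: 0
  position of Victor: 1
  position of Peggy: 2
  position of Rupert: 3
  position of Frank: 4
  position of Laura: 5

Rupert is at position 3; the grandparent is 2 steps up the chain, i.e. position 1: Victor.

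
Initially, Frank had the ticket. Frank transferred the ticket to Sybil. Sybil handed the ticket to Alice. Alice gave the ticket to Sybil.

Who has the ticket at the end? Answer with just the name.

Tracking the ticket through each event:
Start: Frank has the ticket.
After event 1: Sybil has the ticket.
After event 2: Alice has the ticket.
After event 3: Sybil has the ticket.

Answer: Sybil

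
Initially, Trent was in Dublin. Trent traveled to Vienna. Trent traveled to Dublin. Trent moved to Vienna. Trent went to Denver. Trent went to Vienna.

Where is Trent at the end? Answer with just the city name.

Answer: Vienna

Derivation:
Tracking Trent's location:
Start: Trent is in Dublin.
After move 1: Dublin -> Vienna. Trent is in Vienna.
After move 2: Vienna -> Dublin. Trent is in Dublin.
After move 3: Dublin -> Vienna. Trent is in Vienna.
After move 4: Vienna -> Denver. Trent is in Denver.
After move 5: Denver -> Vienna. Trent is in Vienna.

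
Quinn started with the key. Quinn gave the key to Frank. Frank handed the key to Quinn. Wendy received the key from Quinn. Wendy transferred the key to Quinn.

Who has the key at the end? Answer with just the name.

Answer: Quinn

Derivation:
Tracking the key through each event:
Start: Quinn has the key.
After event 1: Frank has the key.
After event 2: Quinn has the key.
After event 3: Wendy has the key.
After event 4: Quinn has the key.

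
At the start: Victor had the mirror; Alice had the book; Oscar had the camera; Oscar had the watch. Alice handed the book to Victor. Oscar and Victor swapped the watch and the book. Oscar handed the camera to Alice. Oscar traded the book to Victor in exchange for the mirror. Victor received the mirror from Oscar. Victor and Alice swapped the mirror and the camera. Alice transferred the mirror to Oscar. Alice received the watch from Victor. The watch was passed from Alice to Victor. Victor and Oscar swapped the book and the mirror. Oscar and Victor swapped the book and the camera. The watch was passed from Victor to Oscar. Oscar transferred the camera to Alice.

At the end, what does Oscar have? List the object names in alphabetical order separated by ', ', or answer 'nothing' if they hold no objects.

Answer: watch

Derivation:
Tracking all object holders:
Start: mirror:Victor, book:Alice, camera:Oscar, watch:Oscar
Event 1 (give book: Alice -> Victor). State: mirror:Victor, book:Victor, camera:Oscar, watch:Oscar
Event 2 (swap watch<->book: now watch:Victor, book:Oscar). State: mirror:Victor, book:Oscar, camera:Oscar, watch:Victor
Event 3 (give camera: Oscar -> Alice). State: mirror:Victor, book:Oscar, camera:Alice, watch:Victor
Event 4 (swap book<->mirror: now book:Victor, mirror:Oscar). State: mirror:Oscar, book:Victor, camera:Alice, watch:Victor
Event 5 (give mirror: Oscar -> Victor). State: mirror:Victor, book:Victor, camera:Alice, watch:Victor
Event 6 (swap mirror<->camera: now mirror:Alice, camera:Victor). State: mirror:Alice, book:Victor, camera:Victor, watch:Victor
Event 7 (give mirror: Alice -> Oscar). State: mirror:Oscar, book:Victor, camera:Victor, watch:Victor
Event 8 (give watch: Victor -> Alice). State: mirror:Oscar, book:Victor, camera:Victor, watch:Alice
Event 9 (give watch: Alice -> Victor). State: mirror:Oscar, book:Victor, camera:Victor, watch:Victor
Event 10 (swap book<->mirror: now book:Oscar, mirror:Victor). State: mirror:Victor, book:Oscar, camera:Victor, watch:Victor
Event 11 (swap book<->camera: now book:Victor, camera:Oscar). State: mirror:Victor, book:Victor, camera:Oscar, watch:Victor
Event 12 (give watch: Victor -> Oscar). State: mirror:Victor, book:Victor, camera:Oscar, watch:Oscar
Event 13 (give camera: Oscar -> Alice). State: mirror:Victor, book:Victor, camera:Alice, watch:Oscar

Final state: mirror:Victor, book:Victor, camera:Alice, watch:Oscar
Oscar holds: watch.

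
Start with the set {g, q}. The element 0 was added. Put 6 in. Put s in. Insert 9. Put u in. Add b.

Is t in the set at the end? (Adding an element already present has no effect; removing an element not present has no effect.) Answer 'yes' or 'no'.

Answer: no

Derivation:
Tracking the set through each operation:
Start: {g, q}
Event 1 (add 0): added. Set: {0, g, q}
Event 2 (add 6): added. Set: {0, 6, g, q}
Event 3 (add s): added. Set: {0, 6, g, q, s}
Event 4 (add 9): added. Set: {0, 6, 9, g, q, s}
Event 5 (add u): added. Set: {0, 6, 9, g, q, s, u}
Event 6 (add b): added. Set: {0, 6, 9, b, g, q, s, u}

Final set: {0, 6, 9, b, g, q, s, u} (size 8)
t is NOT in the final set.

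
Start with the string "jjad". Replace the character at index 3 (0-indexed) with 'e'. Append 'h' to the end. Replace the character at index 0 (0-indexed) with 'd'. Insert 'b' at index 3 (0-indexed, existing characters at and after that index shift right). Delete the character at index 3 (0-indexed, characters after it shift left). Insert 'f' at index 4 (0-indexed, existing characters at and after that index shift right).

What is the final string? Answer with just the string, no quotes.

Applying each edit step by step:
Start: "jjad"
Op 1 (replace idx 3: 'd' -> 'e'): "jjad" -> "jjae"
Op 2 (append 'h'): "jjae" -> "jjaeh"
Op 3 (replace idx 0: 'j' -> 'd'): "jjaeh" -> "djaeh"
Op 4 (insert 'b' at idx 3): "djaeh" -> "djabeh"
Op 5 (delete idx 3 = 'b'): "djabeh" -> "djaeh"
Op 6 (insert 'f' at idx 4): "djaeh" -> "djaefh"

Answer: djaefh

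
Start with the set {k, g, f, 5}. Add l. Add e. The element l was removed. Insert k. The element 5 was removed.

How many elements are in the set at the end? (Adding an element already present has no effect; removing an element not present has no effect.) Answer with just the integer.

Answer: 4

Derivation:
Tracking the set through each operation:
Start: {5, f, g, k}
Event 1 (add l): added. Set: {5, f, g, k, l}
Event 2 (add e): added. Set: {5, e, f, g, k, l}
Event 3 (remove l): removed. Set: {5, e, f, g, k}
Event 4 (add k): already present, no change. Set: {5, e, f, g, k}
Event 5 (remove 5): removed. Set: {e, f, g, k}

Final set: {e, f, g, k} (size 4)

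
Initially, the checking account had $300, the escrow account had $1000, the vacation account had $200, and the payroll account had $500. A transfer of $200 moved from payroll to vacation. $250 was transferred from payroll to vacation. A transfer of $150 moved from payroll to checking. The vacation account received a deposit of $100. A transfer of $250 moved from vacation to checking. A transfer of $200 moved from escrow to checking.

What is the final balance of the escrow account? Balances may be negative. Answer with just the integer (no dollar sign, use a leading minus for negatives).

Tracking account balances step by step:
Start: checking=300, escrow=1000, vacation=200, payroll=500
Event 1 (transfer 200 payroll -> vacation): payroll: 500 - 200 = 300, vacation: 200 + 200 = 400. Balances: checking=300, escrow=1000, vacation=400, payroll=300
Event 2 (transfer 250 payroll -> vacation): payroll: 300 - 250 = 50, vacation: 400 + 250 = 650. Balances: checking=300, escrow=1000, vacation=650, payroll=50
Event 3 (transfer 150 payroll -> checking): payroll: 50 - 150 = -100, checking: 300 + 150 = 450. Balances: checking=450, escrow=1000, vacation=650, payroll=-100
Event 4 (deposit 100 to vacation): vacation: 650 + 100 = 750. Balances: checking=450, escrow=1000, vacation=750, payroll=-100
Event 5 (transfer 250 vacation -> checking): vacation: 750 - 250 = 500, checking: 450 + 250 = 700. Balances: checking=700, escrow=1000, vacation=500, payroll=-100
Event 6 (transfer 200 escrow -> checking): escrow: 1000 - 200 = 800, checking: 700 + 200 = 900. Balances: checking=900, escrow=800, vacation=500, payroll=-100

Final balance of escrow: 800

Answer: 800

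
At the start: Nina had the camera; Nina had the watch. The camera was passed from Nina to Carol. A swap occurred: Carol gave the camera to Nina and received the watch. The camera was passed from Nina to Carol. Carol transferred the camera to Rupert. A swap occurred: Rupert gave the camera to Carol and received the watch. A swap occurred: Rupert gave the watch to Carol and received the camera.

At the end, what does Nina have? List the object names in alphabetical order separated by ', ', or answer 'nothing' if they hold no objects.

Tracking all object holders:
Start: camera:Nina, watch:Nina
Event 1 (give camera: Nina -> Carol). State: camera:Carol, watch:Nina
Event 2 (swap camera<->watch: now camera:Nina, watch:Carol). State: camera:Nina, watch:Carol
Event 3 (give camera: Nina -> Carol). State: camera:Carol, watch:Carol
Event 4 (give camera: Carol -> Rupert). State: camera:Rupert, watch:Carol
Event 5 (swap camera<->watch: now camera:Carol, watch:Rupert). State: camera:Carol, watch:Rupert
Event 6 (swap watch<->camera: now watch:Carol, camera:Rupert). State: camera:Rupert, watch:Carol

Final state: camera:Rupert, watch:Carol
Nina holds: (nothing).

Answer: nothing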